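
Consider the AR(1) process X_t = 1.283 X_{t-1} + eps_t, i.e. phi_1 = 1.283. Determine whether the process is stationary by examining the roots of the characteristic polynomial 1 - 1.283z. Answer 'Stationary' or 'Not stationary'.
\text{Not stationary}

The AR(p) characteristic polynomial is P(z) = 1 - 1.283z.
Stationarity requires all roots to lie outside the unit circle, i.e. |z| > 1 for every root.
This is linear in z: 1 + (-1.283) z = 0  =>  z = -1/(-1.283) = 0.779423,  |z| = 0.779423.
Moduli of all roots: 0.7794.
All moduli strictly greater than 1? No.
Verdict: Not stationary.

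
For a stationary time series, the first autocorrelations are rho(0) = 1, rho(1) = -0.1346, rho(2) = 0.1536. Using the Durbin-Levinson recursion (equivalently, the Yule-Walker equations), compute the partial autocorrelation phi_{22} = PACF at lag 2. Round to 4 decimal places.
\phi_{22} = 0.1380

The PACF at lag k is phi_{kk}, the last component of the solution
to the Yule-Walker system G_k phi = r_k where
  (G_k)_{ij} = rho(|i - j|), (r_k)_i = rho(i), i,j = 1..k.
Equivalently, Durbin-Levinson gives phi_{kk} iteratively:
  phi_{11} = rho(1)
  phi_{kk} = [rho(k) - sum_{j=1..k-1} phi_{k-1,j} rho(k-j)]
            / [1 - sum_{j=1..k-1} phi_{k-1,j} rho(j)],
  phi_{k,j} = phi_{k-1,j} - phi_{kk} phi_{k-1,k-j},  j = 1..k-1.
Step k = 1:
  phi_11 = rho(1) = -0.1346.
Step k = 2:
  phi_22 = [rho(2) - phi_11 rho(1)] / [1 - phi_11 rho(1)] = [0.1536 - (-0.1346)(-0.1346)] / [1 - (-0.1346)(-0.1346)]
         = 0.13548284 / 0.98188284 = 0.138.
Therefore phi_{22} = 0.1380.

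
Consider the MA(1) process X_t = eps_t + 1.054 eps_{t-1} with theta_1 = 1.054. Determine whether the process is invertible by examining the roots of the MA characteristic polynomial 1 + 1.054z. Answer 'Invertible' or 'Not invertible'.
\text{Not invertible}

The MA(q) characteristic polynomial is P(z) = 1 + 1.054z.
Invertibility requires all roots to lie outside the unit circle, i.e. |z| > 1 for every root.
This is linear in z: 1 + (1.054) z = 0  =>  z = -1/(1.054) = -0.948767,  |z| = 0.948767.
Moduli of all roots: 0.9488.
All moduli strictly greater than 1? No.
Verdict: Not invertible.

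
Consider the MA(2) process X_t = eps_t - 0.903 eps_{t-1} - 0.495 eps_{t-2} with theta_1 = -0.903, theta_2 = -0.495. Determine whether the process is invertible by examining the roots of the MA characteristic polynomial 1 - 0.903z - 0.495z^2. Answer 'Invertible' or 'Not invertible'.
\text{Not invertible}

The MA(q) characteristic polynomial is P(z) = 1 - 0.903z - 0.495z^2.
Invertibility requires all roots to lie outside the unit circle, i.e. |z| > 1 for every root.
Set 1 + (-0.903) z + (-0.495) z^2 = 0, i.e. a z^2 + b z + c = 0 with a = -0.495, b = -0.903, c = 1.
Discriminant D = b^2 - 4ac = (-0.903)^2 - 4*(-0.495)*1 = 0.815409 - (-1.98) = 2.795409.
D >= 0, so the roots are real: z = (-b +/- sqrt(D)) / (2a) = (0.903 +/- 1.671948) / (-0.99).
  z_1 = (0.903 + 1.671948) / (-0.99) = -2.601,   |z_1| = 2.601.
  z_2 = (0.903 - 1.671948) / (-0.99) = 0.7767,   |z_2| = 0.7767.
Moduli of all roots: 2.6010, 0.7767.
All moduli strictly greater than 1? No.
Verdict: Not invertible.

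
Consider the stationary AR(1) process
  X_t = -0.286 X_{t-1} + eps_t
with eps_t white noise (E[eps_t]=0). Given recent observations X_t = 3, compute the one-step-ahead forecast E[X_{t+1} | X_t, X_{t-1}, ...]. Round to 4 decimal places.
E[X_{t+1} \mid \mathcal F_t] = -0.8580

For an AR(p) model X_t = c + sum_i phi_i X_{t-i} + eps_t, the
one-step-ahead conditional mean is
  E[X_{t+1} | X_t, ...] = c + sum_i phi_i X_{t+1-i}.
Substitute known values:
  E[X_{t+1} | ...] = (-0.286) * (3)
                   = -0.8580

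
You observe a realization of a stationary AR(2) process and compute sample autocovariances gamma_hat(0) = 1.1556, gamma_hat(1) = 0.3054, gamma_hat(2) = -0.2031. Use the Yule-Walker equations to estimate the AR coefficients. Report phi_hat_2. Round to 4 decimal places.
\hat\phi_{2} = -0.2640

The Yule-Walker equations for an AR(p) process read, in matrix form,
  Gamma_p phi = r_p,   with   (Gamma_p)_{ij} = gamma(|i - j|),
                       (r_p)_i = gamma(i),   i,j = 1..p.
Substitute the sample gammas (Toeplitz matrix and right-hand side of size 2):
  Gamma_p = [[1.1556, 0.3054], [0.3054, 1.1556]]
  r_p     = [0.3054, -0.2031]
Written out:
  1.1556 phi_1 + 0.3054 phi_2 = 0.3054
  0.3054 phi_1 + 1.1556 phi_2 = -0.2031
Solve by Cramer's rule:
  det = gamma(0)^2 - gamma(1)^2 = (1.1556)^2 - (0.3054)^2 = 1.33541136 - 0.09326916 = 1.2421422
  phi_hat_1 = [gamma(1) gamma(0) - gamma(1) gamma(2)] / det = [(0.3054)(1.1556) - (0.3054)(-0.2031)] / 1.2421422 = 0.41494698 / 1.2421422 = 0.3341
  phi_hat_2 = [gamma(0) gamma(2) - gamma(1)^2] / det = [(1.1556)(-0.2031) - (0.3054)^2] / 1.2421422 = -0.32797152 / 1.2421422 = -0.264
So phi_hat = [0.3341, -0.2640].
Therefore phi_hat_2 = -0.2640.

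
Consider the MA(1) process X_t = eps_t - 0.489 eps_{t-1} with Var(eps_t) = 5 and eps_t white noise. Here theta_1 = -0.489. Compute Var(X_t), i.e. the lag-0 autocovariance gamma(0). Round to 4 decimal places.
\gamma(0) = 6.1956

For an MA(q) process X_t = eps_t + sum_i theta_i eps_{t-i} with
Var(eps_t) = sigma^2, the variance is
  gamma(0) = sigma^2 * (1 + sum_i theta_i^2).
  sum_i theta_i^2 = (-0.489)^2 = 0.239121.
  gamma(0) = 5 * (1 + 0.239121) = 5 * 1.239121 = 6.195605, which rounds to 6.1956.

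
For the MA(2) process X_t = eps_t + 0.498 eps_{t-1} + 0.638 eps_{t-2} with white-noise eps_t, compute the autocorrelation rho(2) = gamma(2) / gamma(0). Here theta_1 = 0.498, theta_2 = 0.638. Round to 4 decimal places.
\rho(2) = 0.3855

For an MA(q) process with theta_0 = 1, the autocovariance is
  gamma(k) = sigma^2 * sum_{i=0..q-k} theta_i * theta_{i+k},
and rho(k) = gamma(k) / gamma(0). Sigma^2 cancels.
  numerator   = (1)*(0.638) = 0.638.
  denominator = (1)^2 + (0.498)^2 + (0.638)^2 = 1.655048.
  rho(2) = 0.638 / 1.655048 = 0.3855.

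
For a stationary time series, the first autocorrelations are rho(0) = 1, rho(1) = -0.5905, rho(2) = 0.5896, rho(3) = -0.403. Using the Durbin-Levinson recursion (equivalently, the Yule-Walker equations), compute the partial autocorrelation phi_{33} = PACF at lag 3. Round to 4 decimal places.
\phi_{33} = 0.0619

The PACF at lag k is phi_{kk}, the last component of the solution
to the Yule-Walker system G_k phi = r_k where
  (G_k)_{ij} = rho(|i - j|), (r_k)_i = rho(i), i,j = 1..k.
Equivalently, Durbin-Levinson gives phi_{kk} iteratively:
  phi_{11} = rho(1)
  phi_{kk} = [rho(k) - sum_{j=1..k-1} phi_{k-1,j} rho(k-j)]
            / [1 - sum_{j=1..k-1} phi_{k-1,j} rho(j)],
  phi_{k,j} = phi_{k-1,j} - phi_{kk} phi_{k-1,k-j},  j = 1..k-1.
Step k = 1:
  phi_11 = rho(1) = -0.5905.
Step k = 2:
  phi_22 = [rho(2) - phi_11 rho(1)] / [1 - phi_11 rho(1)] = [0.5896 - (-0.5905)(-0.5905)] / [1 - (-0.5905)(-0.5905)]
         = 0.24090975 / 0.65130975 = 0.369885.
  Update: phi_21 = phi_11 - phi_22 phi_11 = -0.5905 - (0.369885)(-0.5905) = -0.372083.
Step k = 3:
  phi_33 = [rho(3) - phi_21 rho(2) - phi_22 rho(1)] / [1 - phi_21 rho(1) - phi_22 rho(2)]
    numerator   = -0.403 - (-0.372083)(0.5896) - (0.369885)(-0.5905) = 0.03479719
    denominator = 1 - (-0.372083)(-0.5905) - (0.369885)(0.5896) = 0.56220083
  phi_33 = 0.03479719 / 0.56220083 = 0.0619.
Therefore phi_{33} = 0.0619.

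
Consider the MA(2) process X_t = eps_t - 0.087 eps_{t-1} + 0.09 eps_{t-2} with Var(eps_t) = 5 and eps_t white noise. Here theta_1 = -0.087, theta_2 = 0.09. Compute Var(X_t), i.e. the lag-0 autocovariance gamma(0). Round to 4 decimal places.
\gamma(0) = 5.0783

For an MA(q) process X_t = eps_t + sum_i theta_i eps_{t-i} with
Var(eps_t) = sigma^2, the variance is
  gamma(0) = sigma^2 * (1 + sum_i theta_i^2).
  sum_i theta_i^2 = (-0.087)^2 + (0.09)^2 = 0.007569 + 0.0081 = 0.015669.
  gamma(0) = 5 * (1 + 0.015669) = 5 * 1.015669 = 5.078345, which rounds to 5.0783.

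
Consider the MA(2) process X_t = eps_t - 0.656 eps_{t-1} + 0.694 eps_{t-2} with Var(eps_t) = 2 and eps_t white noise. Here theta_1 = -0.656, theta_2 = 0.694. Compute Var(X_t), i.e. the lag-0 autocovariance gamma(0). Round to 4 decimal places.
\gamma(0) = 3.8239

For an MA(q) process X_t = eps_t + sum_i theta_i eps_{t-i} with
Var(eps_t) = sigma^2, the variance is
  gamma(0) = sigma^2 * (1 + sum_i theta_i^2).
  sum_i theta_i^2 = (-0.656)^2 + (0.694)^2 = 0.430336 + 0.481636 = 0.911972.
  gamma(0) = 2 * (1 + 0.911972) = 2 * 1.911972 = 3.823944, which rounds to 3.8239.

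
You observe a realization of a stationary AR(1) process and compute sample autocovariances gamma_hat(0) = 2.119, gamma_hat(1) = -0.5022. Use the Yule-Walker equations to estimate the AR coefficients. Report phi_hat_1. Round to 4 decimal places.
\hat\phi_{1} = -0.2370

The Yule-Walker equations for an AR(p) process read, in matrix form,
  Gamma_p phi = r_p,   with   (Gamma_p)_{ij} = gamma(|i - j|),
                       (r_p)_i = gamma(i),   i,j = 1..p.
Substitute the sample gammas (Toeplitz matrix and right-hand side of size 1):
  Gamma_p = [[2.119]]
  r_p     = [-0.5022]
With p = 1 this is the single equation gamma(0) phi_1 = gamma(1):
  phi_hat_1 = gamma(1) / gamma(0) = -0.5022 / 2.119 = -0.2370.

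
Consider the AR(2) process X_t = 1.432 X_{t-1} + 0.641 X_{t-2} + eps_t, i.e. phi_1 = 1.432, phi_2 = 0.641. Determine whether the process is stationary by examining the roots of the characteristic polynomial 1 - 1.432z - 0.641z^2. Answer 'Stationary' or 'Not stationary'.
\text{Not stationary}

The AR(p) characteristic polynomial is P(z) = 1 - 1.432z - 0.641z^2.
Stationarity requires all roots to lie outside the unit circle, i.e. |z| > 1 for every root.
Set 1 + (-1.432) z + (-0.641) z^2 = 0, i.e. a z^2 + b z + c = 0 with a = -0.641, b = -1.432, c = 1.
Discriminant D = b^2 - 4ac = (-1.432)^2 - 4*(-0.641)*1 = 2.050624 - (-2.564) = 4.614624.
D >= 0, so the roots are real: z = (-b +/- sqrt(D)) / (2a) = (1.432 +/- 2.148168) / (-1.282).
  z_1 = (1.432 + 2.148168) / (-1.282) = -2.7926,   |z_1| = 2.7926.
  z_2 = (1.432 - 2.148168) / (-1.282) = 0.5586,   |z_2| = 0.5586.
Moduli of all roots: 2.7926, 0.5586.
All moduli strictly greater than 1? No.
Verdict: Not stationary.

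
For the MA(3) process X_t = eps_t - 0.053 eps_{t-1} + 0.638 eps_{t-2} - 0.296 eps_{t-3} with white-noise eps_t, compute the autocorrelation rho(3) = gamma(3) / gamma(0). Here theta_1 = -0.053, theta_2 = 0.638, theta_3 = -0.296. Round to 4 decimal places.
\rho(3) = -0.1977

For an MA(q) process with theta_0 = 1, the autocovariance is
  gamma(k) = sigma^2 * sum_{i=0..q-k} theta_i * theta_{i+k},
and rho(k) = gamma(k) / gamma(0). Sigma^2 cancels.
  numerator   = (1)*(-0.296) = -0.296.
  denominator = (1)^2 + (-0.053)^2 + (0.638)^2 + (-0.296)^2 = 1.497469.
  rho(3) = -0.296 / 1.497469 = -0.1977.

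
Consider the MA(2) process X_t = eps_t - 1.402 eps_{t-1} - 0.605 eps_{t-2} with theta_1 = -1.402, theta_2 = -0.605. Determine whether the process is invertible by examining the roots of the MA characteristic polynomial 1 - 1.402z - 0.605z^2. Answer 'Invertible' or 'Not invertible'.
\text{Not invertible}

The MA(q) characteristic polynomial is P(z) = 1 - 1.402z - 0.605z^2.
Invertibility requires all roots to lie outside the unit circle, i.e. |z| > 1 for every root.
Set 1 + (-1.402) z + (-0.605) z^2 = 0, i.e. a z^2 + b z + c = 0 with a = -0.605, b = -1.402, c = 1.
Discriminant D = b^2 - 4ac = (-1.402)^2 - 4*(-0.605)*1 = 1.965604 - (-2.42) = 4.385604.
D >= 0, so the roots are real: z = (-b +/- sqrt(D)) / (2a) = (1.402 +/- 2.094183) / (-1.21).
  z_1 = (1.402 + 2.094183) / (-1.21) = -2.8894,   |z_1| = 2.8894.
  z_2 = (1.402 - 2.094183) / (-1.21) = 0.5721,   |z_2| = 0.5721.
Moduli of all roots: 2.8894, 0.5721.
All moduli strictly greater than 1? No.
Verdict: Not invertible.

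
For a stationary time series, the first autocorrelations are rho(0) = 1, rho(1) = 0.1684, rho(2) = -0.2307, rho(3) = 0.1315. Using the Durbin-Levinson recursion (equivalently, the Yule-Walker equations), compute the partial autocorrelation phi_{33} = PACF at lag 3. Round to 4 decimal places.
\phi_{33} = 0.2500

The PACF at lag k is phi_{kk}, the last component of the solution
to the Yule-Walker system G_k phi = r_k where
  (G_k)_{ij} = rho(|i - j|), (r_k)_i = rho(i), i,j = 1..k.
Equivalently, Durbin-Levinson gives phi_{kk} iteratively:
  phi_{11} = rho(1)
  phi_{kk} = [rho(k) - sum_{j=1..k-1} phi_{k-1,j} rho(k-j)]
            / [1 - sum_{j=1..k-1} phi_{k-1,j} rho(j)],
  phi_{k,j} = phi_{k-1,j} - phi_{kk} phi_{k-1,k-j},  j = 1..k-1.
Step k = 1:
  phi_11 = rho(1) = 0.1684.
Step k = 2:
  phi_22 = [rho(2) - phi_11 rho(1)] / [1 - phi_11 rho(1)] = [-0.2307 - (0.1684)(0.1684)] / [1 - (0.1684)(0.1684)]
         = -0.25905856 / 0.97164144 = -0.26662.
  Update: phi_21 = phi_11 - phi_22 phi_11 = 0.1684 - (-0.26662)(0.1684) = 0.213299.
Step k = 3:
  phi_33 = [rho(3) - phi_21 rho(2) - phi_22 rho(1)] / [1 - phi_21 rho(1) - phi_22 rho(2)]
    numerator   = 0.1315 - (0.213299)(-0.2307) - (-0.26662)(0.1684) = 0.22560674
    denominator = 1 - (0.213299)(0.1684) - (-0.26662)(-0.2307) = 0.90257137
  phi_33 = 0.22560674 / 0.90257137 = 0.25.
Therefore phi_{33} = 0.2500.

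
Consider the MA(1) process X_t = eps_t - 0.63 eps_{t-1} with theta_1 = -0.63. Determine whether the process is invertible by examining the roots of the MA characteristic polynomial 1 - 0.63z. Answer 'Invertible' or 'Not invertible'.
\text{Invertible}

The MA(q) characteristic polynomial is P(z) = 1 - 0.63z.
Invertibility requires all roots to lie outside the unit circle, i.e. |z| > 1 for every root.
This is linear in z: 1 + (-0.63) z = 0  =>  z = -1/(-0.63) = 1.587302,  |z| = 1.587302.
Moduli of all roots: 1.5873.
All moduli strictly greater than 1? Yes.
Verdict: Invertible.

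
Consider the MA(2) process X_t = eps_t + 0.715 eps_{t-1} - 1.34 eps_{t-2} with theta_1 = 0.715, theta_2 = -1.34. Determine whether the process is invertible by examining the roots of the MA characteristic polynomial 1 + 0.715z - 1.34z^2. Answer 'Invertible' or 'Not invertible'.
\text{Not invertible}

The MA(q) characteristic polynomial is P(z) = 1 + 0.715z - 1.34z^2.
Invertibility requires all roots to lie outside the unit circle, i.e. |z| > 1 for every root.
Set 1 + (0.715) z + (-1.34) z^2 = 0, i.e. a z^2 + b z + c = 0 with a = -1.34, b = 0.715, c = 1.
Discriminant D = b^2 - 4ac = (0.715)^2 - 4*(-1.34)*1 = 0.511225 - (-5.36) = 5.871225.
D >= 0, so the roots are real: z = (-b +/- sqrt(D)) / (2a) = (-0.715 +/- 2.423061) / (-2.68).
  z_1 = (-0.715 + 2.423061) / (-2.68) = -0.6373,   |z_1| = 0.6373.
  z_2 = (-0.715 - 2.423061) / (-2.68) = 1.1709,   |z_2| = 1.1709.
Moduli of all roots: 0.6373, 1.1709.
All moduli strictly greater than 1? No.
Verdict: Not invertible.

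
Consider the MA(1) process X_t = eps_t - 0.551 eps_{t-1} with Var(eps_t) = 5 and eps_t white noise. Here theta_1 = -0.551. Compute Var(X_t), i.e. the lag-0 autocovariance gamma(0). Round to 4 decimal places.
\gamma(0) = 6.5180

For an MA(q) process X_t = eps_t + sum_i theta_i eps_{t-i} with
Var(eps_t) = sigma^2, the variance is
  gamma(0) = sigma^2 * (1 + sum_i theta_i^2).
  sum_i theta_i^2 = (-0.551)^2 = 0.303601.
  gamma(0) = 5 * (1 + 0.303601) = 5 * 1.303601 = 6.518005, which rounds to 6.5180.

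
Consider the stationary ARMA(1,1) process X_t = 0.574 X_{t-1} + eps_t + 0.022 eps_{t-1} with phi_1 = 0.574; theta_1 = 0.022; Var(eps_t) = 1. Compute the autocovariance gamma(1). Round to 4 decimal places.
\gamma(1) = 0.9001

Multiply the model equation by X_{t-k} and take expectations. With theta_0 = psi_0 = 1 and psi_j the MA(infinity) weights, this gives
  gamma(k) - sum_i phi_i gamma(k-i) = c_k,
  c_k = sigma^2 * sum_{j=k..q} theta_j psi_{j-k}   (c_k = 0 for k > q),
using gamma(-m) = gamma(m).
psi-weights needed (psi_j = theta_j + sum_i phi_i psi_{j-i}):
  psi_1 = theta_1 + phi_1 = 0.022 + (0.574) = 0.596
Right-hand sides:
  c_0 = sigma^2 (1 + theta_1 psi_1) = 1 * (1 + (0.022)(0.596)) = 1 * 1.013112 = 1.013112
  c_1 = sigma^2 theta_1 = 1 * (0.022) = 0.022
  c_2 = 0
Equations for k = 0 and k = 1 (AR order 1):
  gamma(0) = phi_1 gamma(1) + c_0
  gamma(1) = phi_1 gamma(0) + c_1
Substituting the second into the first: gamma(0) (1 - phi_1^2) = c_0 + phi_1 c_1, so
  gamma(0) = (c_0 + phi_1 c_1) / (1 - phi_1^2) = (1.013112 + (0.574)(0.022)) / (1 - (0.574)^2) = 1.02574 / 0.670524 = 1.529759.
  gamma(1) = phi_1 gamma(0) + c_1 = (0.574)(1.529759) + (0.022) = 0.900082.
Therefore gamma(1) = 0.9001 (to 4 decimal places).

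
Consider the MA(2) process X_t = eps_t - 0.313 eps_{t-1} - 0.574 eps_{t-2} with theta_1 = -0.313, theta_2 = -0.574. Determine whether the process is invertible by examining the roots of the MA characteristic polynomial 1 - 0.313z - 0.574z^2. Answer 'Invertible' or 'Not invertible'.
\text{Invertible}

The MA(q) characteristic polynomial is P(z) = 1 - 0.313z - 0.574z^2.
Invertibility requires all roots to lie outside the unit circle, i.e. |z| > 1 for every root.
Set 1 + (-0.313) z + (-0.574) z^2 = 0, i.e. a z^2 + b z + c = 0 with a = -0.574, b = -0.313, c = 1.
Discriminant D = b^2 - 4ac = (-0.313)^2 - 4*(-0.574)*1 = 0.097969 - (-2.296) = 2.393969.
D >= 0, so the roots are real: z = (-b +/- sqrt(D)) / (2a) = (0.313 +/- 1.547246) / (-1.148).
  z_1 = (0.313 + 1.547246) / (-1.148) = -1.6204,   |z_1| = 1.6204.
  z_2 = (0.313 - 1.547246) / (-1.148) = 1.0751,   |z_2| = 1.0751.
Moduli of all roots: 1.6204, 1.0751.
All moduli strictly greater than 1? Yes.
Verdict: Invertible.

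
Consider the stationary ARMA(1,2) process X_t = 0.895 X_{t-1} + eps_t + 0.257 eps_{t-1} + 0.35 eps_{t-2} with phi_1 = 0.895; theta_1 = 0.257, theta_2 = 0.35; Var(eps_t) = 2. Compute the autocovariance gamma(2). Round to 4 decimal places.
\gamma(2) = 20.9663

Multiply the model equation by X_{t-k} and take expectations. With theta_0 = psi_0 = 1 and psi_j the MA(infinity) weights, this gives
  gamma(k) - sum_i phi_i gamma(k-i) = c_k,
  c_k = sigma^2 * sum_{j=k..q} theta_j psi_{j-k}   (c_k = 0 for k > q),
using gamma(-m) = gamma(m).
psi-weights needed (psi_j = theta_j + sum_i phi_i psi_{j-i}):
  psi_1 = theta_1 + phi_1 = 0.257 + (0.895) = 1.152
  psi_2 = theta_2 + phi_1 psi_1 = 0.35 + (0.895)(1.152) = 1.38104
Right-hand sides:
  c_0 = sigma^2 (1 + theta_1 psi_1 + theta_2 psi_2) = 2 * (1 + (0.257)(1.152) + (0.35)(1.38104)) = 2 * 1.779428 = 3.558856
  c_1 = sigma^2 (theta_1 + theta_2 psi_1) = 2 * (0.257 + (0.35)(1.152)) = 1.3204
  c_2 = sigma^2 theta_2 = 2 * (0.35) = 0.7
Equations for k = 0 and k = 1 (AR order 1):
  gamma(0) = phi_1 gamma(1) + c_0
  gamma(1) = phi_1 gamma(0) + c_1
Substituting the second into the first: gamma(0) (1 - phi_1^2) = c_0 + phi_1 c_1, so
  gamma(0) = (c_0 + phi_1 c_1) / (1 - phi_1^2) = (3.558856 + (0.895)(1.3204)) / (1 - (0.895)^2) = 4.740614 / 0.198975 = 23.825174.
  gamma(1) = phi_1 gamma(0) + c_1 = (0.895)(23.825174) + (1.3204) = 22.643931.
For k = 2: gamma(2) = phi_1 gamma(1) + c_2
  = (0.895)(22.643931) + (0.7) = 20.966318.
Therefore gamma(2) = 20.9663 (to 4 decimal places).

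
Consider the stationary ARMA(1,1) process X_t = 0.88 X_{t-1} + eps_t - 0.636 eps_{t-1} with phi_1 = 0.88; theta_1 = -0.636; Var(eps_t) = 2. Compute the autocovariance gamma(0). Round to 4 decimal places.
\gamma(0) = 2.5278

Multiply the model equation by X_{t-k} and take expectations. With theta_0 = psi_0 = 1 and psi_j the MA(infinity) weights, this gives
  gamma(k) - sum_i phi_i gamma(k-i) = c_k,
  c_k = sigma^2 * sum_{j=k..q} theta_j psi_{j-k}   (c_k = 0 for k > q),
using gamma(-m) = gamma(m).
psi-weights needed (psi_j = theta_j + sum_i phi_i psi_{j-i}):
  psi_1 = theta_1 + phi_1 = -0.636 + (0.88) = 0.244
Right-hand sides:
  c_0 = sigma^2 (1 + theta_1 psi_1) = 2 * (1 + (-0.636)(0.244)) = 2 * 0.844816 = 1.689632
  c_1 = sigma^2 theta_1 = 2 * (-0.636) = -1.272
  c_2 = 0
Equations for k = 0 and k = 1 (AR order 1):
  gamma(0) = phi_1 gamma(1) + c_0
  gamma(1) = phi_1 gamma(0) + c_1
Substituting the second into the first: gamma(0) (1 - phi_1^2) = c_0 + phi_1 c_1, so
  gamma(0) = (c_0 + phi_1 c_1) / (1 - phi_1^2) = (1.689632 + (0.88)(-1.272)) / (1 - (0.88)^2) = 0.570272 / 0.2256 = 2.527801.
Therefore gamma(0) = 2.5278 (to 4 decimal places).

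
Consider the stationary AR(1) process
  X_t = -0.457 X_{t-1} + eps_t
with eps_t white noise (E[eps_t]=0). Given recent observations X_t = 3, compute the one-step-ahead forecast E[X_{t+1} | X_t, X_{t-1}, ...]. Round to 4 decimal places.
E[X_{t+1} \mid \mathcal F_t] = -1.3710

For an AR(p) model X_t = c + sum_i phi_i X_{t-i} + eps_t, the
one-step-ahead conditional mean is
  E[X_{t+1} | X_t, ...] = c + sum_i phi_i X_{t+1-i}.
Substitute known values:
  E[X_{t+1} | ...] = (-0.457) * (3)
                   = -1.3710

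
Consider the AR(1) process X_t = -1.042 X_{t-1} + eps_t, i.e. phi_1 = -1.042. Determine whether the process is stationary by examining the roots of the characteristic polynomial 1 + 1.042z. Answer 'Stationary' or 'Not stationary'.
\text{Not stationary}

The AR(p) characteristic polynomial is P(z) = 1 + 1.042z.
Stationarity requires all roots to lie outside the unit circle, i.e. |z| > 1 for every root.
This is linear in z: 1 + (1.042) z = 0  =>  z = -1/(1.042) = -0.959693,  |z| = 0.959693.
Moduli of all roots: 0.9597.
All moduli strictly greater than 1? No.
Verdict: Not stationary.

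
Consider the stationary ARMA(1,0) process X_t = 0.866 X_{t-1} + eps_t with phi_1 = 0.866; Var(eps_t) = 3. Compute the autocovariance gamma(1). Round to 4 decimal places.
\gamma(1) = 10.3902

Multiply the model equation by X_{t-k} and take expectations. With theta_0 = psi_0 = 1 and psi_j the MA(infinity) weights, this gives
  gamma(k) - sum_i phi_i gamma(k-i) = c_k,
  c_k = sigma^2 * sum_{j=k..q} theta_j psi_{j-k}   (c_k = 0 for k > q),
using gamma(-m) = gamma(m).
Pure AR (q = 0): c_0 = sigma^2 = 3, c_k = 0 for k >= 1.
Equations for k = 0 and k = 1 (AR order 1):
  gamma(0) = phi_1 gamma(1) + c_0
  gamma(1) = phi_1 gamma(0) + c_1
Substituting the second into the first: gamma(0) (1 - phi_1^2) = c_0 + phi_1 c_1, so
  gamma(0) = c_0 / (1 - phi_1^2) = 3 / (1 - (0.866)^2) = 3 / 0.250044 = 11.997888.
  gamma(1) = phi_1 gamma(0) = (0.866)(11.997888) = 10.390171.
Therefore gamma(1) = 10.3902 (to 4 decimal places).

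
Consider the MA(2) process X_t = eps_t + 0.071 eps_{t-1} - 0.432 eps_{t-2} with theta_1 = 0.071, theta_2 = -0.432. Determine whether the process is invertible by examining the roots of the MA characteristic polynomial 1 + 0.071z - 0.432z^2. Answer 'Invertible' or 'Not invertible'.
\text{Invertible}

The MA(q) characteristic polynomial is P(z) = 1 + 0.071z - 0.432z^2.
Invertibility requires all roots to lie outside the unit circle, i.e. |z| > 1 for every root.
Set 1 + (0.071) z + (-0.432) z^2 = 0, i.e. a z^2 + b z + c = 0 with a = -0.432, b = 0.071, c = 1.
Discriminant D = b^2 - 4ac = (0.071)^2 - 4*(-0.432)*1 = 0.005041 - (-1.728) = 1.733041.
D >= 0, so the roots are real: z = (-b +/- sqrt(D)) / (2a) = (-0.071 +/- 1.31645) / (-0.864).
  z_1 = (-0.071 + 1.31645) / (-0.864) = -1.4415,   |z_1| = 1.4415.
  z_2 = (-0.071 - 1.31645) / (-0.864) = 1.6058,   |z_2| = 1.6058.
Moduli of all roots: 1.4415, 1.6058.
All moduli strictly greater than 1? Yes.
Verdict: Invertible.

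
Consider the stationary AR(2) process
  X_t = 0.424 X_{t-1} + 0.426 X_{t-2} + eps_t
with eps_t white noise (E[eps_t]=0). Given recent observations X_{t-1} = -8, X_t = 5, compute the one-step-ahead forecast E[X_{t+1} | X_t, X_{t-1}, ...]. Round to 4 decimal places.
E[X_{t+1} \mid \mathcal F_t] = -1.2880

For an AR(p) model X_t = c + sum_i phi_i X_{t-i} + eps_t, the
one-step-ahead conditional mean is
  E[X_{t+1} | X_t, ...] = c + sum_i phi_i X_{t+1-i}.
Substitute known values:
  E[X_{t+1} | ...] = (0.424) * (5) + (0.426) * (-8)
                   = -1.2880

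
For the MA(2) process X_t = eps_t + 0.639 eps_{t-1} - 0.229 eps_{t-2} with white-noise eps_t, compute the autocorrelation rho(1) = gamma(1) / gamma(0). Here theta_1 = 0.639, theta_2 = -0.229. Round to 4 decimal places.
\rho(1) = 0.3373

For an MA(q) process with theta_0 = 1, the autocovariance is
  gamma(k) = sigma^2 * sum_{i=0..q-k} theta_i * theta_{i+k},
and rho(k) = gamma(k) / gamma(0). Sigma^2 cancels.
  numerator   = (1)*(0.639) + (0.639)*(-0.229) = 0.492669.
  denominator = (1)^2 + (0.639)^2 + (-0.229)^2 = 1.460762.
  rho(1) = 0.492669 / 1.460762 = 0.3373.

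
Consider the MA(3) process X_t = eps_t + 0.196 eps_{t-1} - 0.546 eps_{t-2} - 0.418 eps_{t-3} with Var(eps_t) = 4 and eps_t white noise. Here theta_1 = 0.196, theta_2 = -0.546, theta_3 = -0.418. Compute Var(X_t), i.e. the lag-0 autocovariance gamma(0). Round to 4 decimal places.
\gamma(0) = 6.0450

For an MA(q) process X_t = eps_t + sum_i theta_i eps_{t-i} with
Var(eps_t) = sigma^2, the variance is
  gamma(0) = sigma^2 * (1 + sum_i theta_i^2).
  sum_i theta_i^2 = (0.196)^2 + (-0.546)^2 + (-0.418)^2 = 0.038416 + 0.298116 + 0.174724 = 0.511256.
  gamma(0) = 4 * (1 + 0.511256) = 4 * 1.511256 = 6.045024, which rounds to 6.0450.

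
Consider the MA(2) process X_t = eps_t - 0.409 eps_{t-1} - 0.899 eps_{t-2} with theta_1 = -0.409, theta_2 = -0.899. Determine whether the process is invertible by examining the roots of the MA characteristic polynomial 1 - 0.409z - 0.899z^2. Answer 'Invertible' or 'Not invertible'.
\text{Not invertible}

The MA(q) characteristic polynomial is P(z) = 1 - 0.409z - 0.899z^2.
Invertibility requires all roots to lie outside the unit circle, i.e. |z| > 1 for every root.
Set 1 + (-0.409) z + (-0.899) z^2 = 0, i.e. a z^2 + b z + c = 0 with a = -0.899, b = -0.409, c = 1.
Discriminant D = b^2 - 4ac = (-0.409)^2 - 4*(-0.899)*1 = 0.167281 - (-3.596) = 3.763281.
D >= 0, so the roots are real: z = (-b +/- sqrt(D)) / (2a) = (0.409 +/- 1.939918) / (-1.798).
  z_1 = (0.409 + 1.939918) / (-1.798) = -1.3064,   |z_1| = 1.3064.
  z_2 = (0.409 - 1.939918) / (-1.798) = 0.8515,   |z_2| = 0.8515.
Moduli of all roots: 1.3064, 0.8515.
All moduli strictly greater than 1? No.
Verdict: Not invertible.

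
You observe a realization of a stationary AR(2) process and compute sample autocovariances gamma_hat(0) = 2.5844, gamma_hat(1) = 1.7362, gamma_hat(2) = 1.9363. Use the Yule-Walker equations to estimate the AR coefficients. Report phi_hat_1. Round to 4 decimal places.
\hat\phi_{1} = 0.3070

The Yule-Walker equations for an AR(p) process read, in matrix form,
  Gamma_p phi = r_p,   with   (Gamma_p)_{ij} = gamma(|i - j|),
                       (r_p)_i = gamma(i),   i,j = 1..p.
Substitute the sample gammas (Toeplitz matrix and right-hand side of size 2):
  Gamma_p = [[2.5844, 1.7362], [1.7362, 2.5844]]
  r_p     = [1.7362, 1.9363]
Written out:
  2.5844 phi_1 + 1.7362 phi_2 = 1.7362
  1.7362 phi_1 + 2.5844 phi_2 = 1.9363
Solve by Cramer's rule:
  det = gamma(0)^2 - gamma(1)^2 = (2.5844)^2 - (1.7362)^2 = 6.67912336 - 3.01439044 = 3.66473292
  phi_hat_1 = [gamma(1) gamma(0) - gamma(1) gamma(2)] / det = [(1.7362)(2.5844) - (1.7362)(1.9363)] / 3.66473292 = 1.12523122 / 3.66473292 = 0.307
  phi_hat_2 = [gamma(0) gamma(2) - gamma(1)^2] / det = [(2.5844)(1.9363) - (1.7362)^2] / 3.66473292 = 1.98978328 / 3.66473292 = 0.543
So phi_hat = [0.3070, 0.5430].
Therefore phi_hat_1 = 0.3070.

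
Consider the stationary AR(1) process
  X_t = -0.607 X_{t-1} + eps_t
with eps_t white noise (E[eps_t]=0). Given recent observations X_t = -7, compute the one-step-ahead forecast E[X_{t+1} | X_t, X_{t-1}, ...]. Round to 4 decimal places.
E[X_{t+1} \mid \mathcal F_t] = 4.2490

For an AR(p) model X_t = c + sum_i phi_i X_{t-i} + eps_t, the
one-step-ahead conditional mean is
  E[X_{t+1} | X_t, ...] = c + sum_i phi_i X_{t+1-i}.
Substitute known values:
  E[X_{t+1} | ...] = (-0.607) * (-7)
                   = 4.2490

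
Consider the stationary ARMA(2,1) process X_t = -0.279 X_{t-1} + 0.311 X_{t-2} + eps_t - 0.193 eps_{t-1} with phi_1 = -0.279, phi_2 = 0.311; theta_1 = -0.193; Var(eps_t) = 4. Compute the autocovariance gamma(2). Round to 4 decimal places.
\gamma(2) = 2.9930

Multiply the model equation by X_{t-k} and take expectations. With theta_0 = psi_0 = 1 and psi_j the MA(infinity) weights, this gives
  gamma(k) - sum_i phi_i gamma(k-i) = c_k,
  c_k = sigma^2 * sum_{j=k..q} theta_j psi_{j-k}   (c_k = 0 for k > q),
using gamma(-m) = gamma(m).
psi-weights needed (psi_j = theta_j + sum_i phi_i psi_{j-i}):
  psi_1 = theta_1 + phi_1 = -0.193 + (-0.279) = -0.472
Right-hand sides:
  c_0 = sigma^2 (1 + theta_1 psi_1) = 4 * (1 + (-0.193)(-0.472)) = 4 * 1.091096 = 4.364384
  c_1 = sigma^2 theta_1 = 4 * (-0.193) = -0.772
  c_2 = 0
Equations for k = 0, 1, 2 (AR order 2, c_2 = 0):
  (E0) gamma(0) = phi_1 gamma(1) + phi_2 gamma(2) + c_0
  (E1) gamma(1) = phi_1 gamma(0) + phi_2 gamma(1) + c_1
  (E2) gamma(2) = phi_1 gamma(1) + phi_2 gamma(0)
From (E1): gamma(1) = A gamma(0) + B with
  A = phi_1 / (1 - phi_2) = -0.279 / 0.689 = -0.404935,   B = c_1 / (1 - phi_2) = -0.772 / 0.689 = -1.120464.
Insert (E2) into (E0): gamma(0) (1 - phi_2^2) = phi_1 (1 + phi_2) gamma(1) + c_0.
  phi_1 (1 + phi_2) = (-0.279)(1.311) = -0.365769,   1 - phi_2^2 = 0.903279.
Replace gamma(1) by A gamma(0) + B and collect gamma(0):
  gamma(0) [0.903279 - (-0.365769)(-0.404935)] = (-0.365769)(-1.120464) + 4.364384
  gamma(0) * 0.755166 = 4.774215
  gamma(0) = 4.774215 / 0.755166 = 6.32207.
  gamma(1) = A gamma(0) + B = (-0.404935)(6.32207) + (-1.120464) = -3.68049.
  gamma(2) = phi_1 gamma(1) + phi_2 gamma(0) = (-0.279)(-3.68049) + (0.311)(6.32207) = 2.99302.
Therefore gamma(2) = 2.9930 (to 4 decimal places).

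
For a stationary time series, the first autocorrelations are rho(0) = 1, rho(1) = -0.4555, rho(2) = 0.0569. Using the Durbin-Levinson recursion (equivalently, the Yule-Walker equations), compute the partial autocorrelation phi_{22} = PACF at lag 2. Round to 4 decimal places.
\phi_{22} = -0.1900

The PACF at lag k is phi_{kk}, the last component of the solution
to the Yule-Walker system G_k phi = r_k where
  (G_k)_{ij} = rho(|i - j|), (r_k)_i = rho(i), i,j = 1..k.
Equivalently, Durbin-Levinson gives phi_{kk} iteratively:
  phi_{11} = rho(1)
  phi_{kk} = [rho(k) - sum_{j=1..k-1} phi_{k-1,j} rho(k-j)]
            / [1 - sum_{j=1..k-1} phi_{k-1,j} rho(j)],
  phi_{k,j} = phi_{k-1,j} - phi_{kk} phi_{k-1,k-j},  j = 1..k-1.
Step k = 1:
  phi_11 = rho(1) = -0.4555.
Step k = 2:
  phi_22 = [rho(2) - phi_11 rho(1)] / [1 - phi_11 rho(1)] = [0.0569 - (-0.4555)(-0.4555)] / [1 - (-0.4555)(-0.4555)]
         = -0.15058025 / 0.79251975 = -0.19.
Therefore phi_{22} = -0.1900.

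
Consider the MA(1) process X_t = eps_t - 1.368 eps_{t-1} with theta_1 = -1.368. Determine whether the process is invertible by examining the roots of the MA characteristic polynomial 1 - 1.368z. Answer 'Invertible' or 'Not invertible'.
\text{Not invertible}

The MA(q) characteristic polynomial is P(z) = 1 - 1.368z.
Invertibility requires all roots to lie outside the unit circle, i.e. |z| > 1 for every root.
This is linear in z: 1 + (-1.368) z = 0  =>  z = -1/(-1.368) = 0.730994,  |z| = 0.730994.
Moduli of all roots: 0.7310.
All moduli strictly greater than 1? No.
Verdict: Not invertible.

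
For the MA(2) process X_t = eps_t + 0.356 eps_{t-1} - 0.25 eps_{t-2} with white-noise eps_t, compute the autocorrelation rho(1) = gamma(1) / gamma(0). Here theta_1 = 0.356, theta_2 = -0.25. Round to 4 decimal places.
\rho(1) = 0.2245

For an MA(q) process with theta_0 = 1, the autocovariance is
  gamma(k) = sigma^2 * sum_{i=0..q-k} theta_i * theta_{i+k},
and rho(k) = gamma(k) / gamma(0). Sigma^2 cancels.
  numerator   = (1)*(0.356) + (0.356)*(-0.25) = 0.267.
  denominator = (1)^2 + (0.356)^2 + (-0.25)^2 = 1.189236.
  rho(1) = 0.267 / 1.189236 = 0.2245.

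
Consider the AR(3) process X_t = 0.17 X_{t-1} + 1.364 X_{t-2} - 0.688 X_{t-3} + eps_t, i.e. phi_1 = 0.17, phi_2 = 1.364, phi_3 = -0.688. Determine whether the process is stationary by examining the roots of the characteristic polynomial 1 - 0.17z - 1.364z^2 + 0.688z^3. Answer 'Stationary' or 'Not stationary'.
\text{Not stationary}

The AR(p) characteristic polynomial is P(z) = 1 - 0.17z - 1.364z^2 + 0.688z^3.
Stationarity requires all roots to lie outside the unit circle, i.e. |z| > 1 for every root.
Degree 3: look for a simple real root z0 first, then factor out (1 - z/z0) and solve the remaining quadratic.
Testing z0 = 1.25: P(1.25) = 1 + (-0.17)(1.25) + (-1.364)(1.25)^2 + (0.688)(1.25)^3
  = 1 + (-0.2125) + (-2.13125) + (1.34375) = 0.  So z_0 = 1.25 is a root, |z_0| = 1.25.
Divide out the factor (1 - 0.8 z) = (1 - z/z0) (since 1/z0 = 0.8):
  P(z) = (1 - 0.8 z)(1 + (0.63) z + (-0.86) z^2)
  [check: z-coef 0.63 - (0.8) = -0.17; z^2-coef -0.86 - (0.8)(0.63) = -1.364; z^3-coef -(0.8)(-0.86) = 0.688.]
Remaining roots from the quadratic factor 1 + (0.63) z + (-0.86) z^2:
  Set 1 + (0.63) z + (-0.86) z^2 = 0, i.e. a z^2 + b z + c = 0 with a = -0.86, b = 0.63, c = 1.
  Discriminant D = b^2 - 4ac = (0.63)^2 - 4*(-0.86)*1 = 0.3969 - (-3.44) = 3.8369.
  D >= 0, so the roots are real: z = (-b +/- sqrt(D)) / (2a) = (-0.63 +/- 1.958801) / (-1.72).
    z_1 = (-0.63 + 1.958801) / (-1.72) = -0.7726,   |z_1| = 0.7726.
    z_2 = (-0.63 - 1.958801) / (-1.72) = 1.5051,   |z_2| = 1.5051.
Moduli of all roots: 1.2500, 0.7726, 1.5051.
All moduli strictly greater than 1? No.
Verdict: Not stationary.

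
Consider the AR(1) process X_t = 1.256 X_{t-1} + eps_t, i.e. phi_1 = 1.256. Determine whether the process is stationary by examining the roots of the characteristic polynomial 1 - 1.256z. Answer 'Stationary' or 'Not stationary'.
\text{Not stationary}

The AR(p) characteristic polynomial is P(z) = 1 - 1.256z.
Stationarity requires all roots to lie outside the unit circle, i.e. |z| > 1 for every root.
This is linear in z: 1 + (-1.256) z = 0  =>  z = -1/(-1.256) = 0.796178,  |z| = 0.796178.
Moduli of all roots: 0.7962.
All moduli strictly greater than 1? No.
Verdict: Not stationary.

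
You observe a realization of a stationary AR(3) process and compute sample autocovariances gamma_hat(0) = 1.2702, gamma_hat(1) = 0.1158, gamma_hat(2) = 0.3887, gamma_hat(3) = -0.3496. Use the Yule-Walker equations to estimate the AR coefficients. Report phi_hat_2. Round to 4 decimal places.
\hat\phi_{2} = 0.3230

The Yule-Walker equations for an AR(p) process read, in matrix form,
  Gamma_p phi = r_p,   with   (Gamma_p)_{ij} = gamma(|i - j|),
                       (r_p)_i = gamma(i),   i,j = 1..p.
Substitute the sample gammas (Toeplitz matrix and right-hand side of size 3):
  Gamma_p = [[1.2702, 0.1158, 0.3887], [0.1158, 1.2702, 0.1158], [0.3887, 0.1158, 1.2702]]
  r_p     = [0.1158, 0.3887, -0.3496]
Written out (R1..R3):
  (R1) 1.2702 phi_1 + 0.1158 phi_2 + 0.3887 phi_3 = 0.1158
  (R2) 0.1158 phi_1 + 1.2702 phi_2 + 0.1158 phi_3 = 0.3887
  (R3) 0.3887 phi_1 + 0.1158 phi_2 + 1.2702 phi_3 = -0.3496
Gaussian elimination:
  R2 <- R2 - (0.1158/1.2702) R1 = R2 - (0.091167) R1:  1.259643 phi_2 + 0.080363 phi_3 = 0.378143
  R3 <- R3 - (0.3887/1.2702) R1 = R3 - (0.306015) R1:  0.080363 phi_2 + 1.151252 phi_3 = -0.385037
  R3 <- R3 - (0.080363/1.259643) R2 = R3 - (0.063799) R2:  1.146125 phi_3 = -0.409162
Back-substitution:
  phi_hat_3 = -0.409162 / 1.146125 = -0.356996
  phi_hat_2 = (0.378143 - (0.080363)(-0.356996)) / 1.259643 = 0.322974
  phi_hat_1 = (0.1158 - (0.1158)(0.322974) - (0.3887)(-0.356996)) / 1.2702 = 0.170968
So phi_hat = [0.1710, 0.3230, -0.3570].
Therefore phi_hat_2 = 0.3230.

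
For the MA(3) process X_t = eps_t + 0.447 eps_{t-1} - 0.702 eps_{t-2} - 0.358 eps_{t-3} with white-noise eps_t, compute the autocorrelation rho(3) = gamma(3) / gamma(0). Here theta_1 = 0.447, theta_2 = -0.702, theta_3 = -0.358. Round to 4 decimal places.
\rho(3) = -0.1966

For an MA(q) process with theta_0 = 1, the autocovariance is
  gamma(k) = sigma^2 * sum_{i=0..q-k} theta_i * theta_{i+k},
and rho(k) = gamma(k) / gamma(0). Sigma^2 cancels.
  numerator   = (1)*(-0.358) = -0.358.
  denominator = (1)^2 + (0.447)^2 + (-0.702)^2 + (-0.358)^2 = 1.820777.
  rho(3) = -0.358 / 1.820777 = -0.1966.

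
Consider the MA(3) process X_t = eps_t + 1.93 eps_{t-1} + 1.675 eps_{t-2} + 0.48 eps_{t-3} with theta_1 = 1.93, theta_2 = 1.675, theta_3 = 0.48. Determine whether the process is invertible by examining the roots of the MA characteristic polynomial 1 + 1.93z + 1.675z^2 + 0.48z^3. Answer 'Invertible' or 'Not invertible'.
\text{Invertible}

The MA(q) characteristic polynomial is P(z) = 1 + 1.93z + 1.675z^2 + 0.48z^3.
Invertibility requires all roots to lie outside the unit circle, i.e. |z| > 1 for every root.
Degree 3: look for a simple real root z0 first, then factor out (1 - z/z0) and solve the remaining quadratic.
Testing z0 = -2: P(-2) = 1 + (1.93)(-2) + (1.675)(-2)^2 + (0.48)(-2)^3
  = 1 + (-3.86) + (6.7) + (-3.84) = 0.  So z_0 = -2 is a root, |z_0| = 2.
Divide out the factor (1 + 0.5 z) = (1 - z/z0) (since 1/z0 = -0.5):
  P(z) = (1 + 0.5 z)(1 + (1.43) z + (0.96) z^2)
  [check: z-coef 1.43 - (-0.5) = 1.93; z^2-coef 0.96 - (-0.5)(1.43) = 1.675; z^3-coef -(-0.5)(0.96) = 0.48.]
Remaining roots from the quadratic factor 1 + (1.43) z + (0.96) z^2:
  Set 1 + (1.43) z + (0.96) z^2 = 0, i.e. a z^2 + b z + c = 0 with a = 0.96, b = 1.43, c = 1.
  Discriminant D = b^2 - 4ac = (1.43)^2 - 4*(0.96)*1 = 2.0449 - (3.84) = -1.7951.
  D < 0, so the roots are the complex-conjugate pair z = (-b +/- i sqrt(-D)) / (2a) = -0.7448 +/- 0.6978i.
  For a conjugate pair |z|^2 = z * conj(z) = (product of roots) = c/a = 1/(0.96) = 1.041667, so |z| = sqrt(1.041667) = 1.0206 for both roots.
Moduli of all roots: 2.0000, 1.0206, 1.0206.
All moduli strictly greater than 1? Yes.
Verdict: Invertible.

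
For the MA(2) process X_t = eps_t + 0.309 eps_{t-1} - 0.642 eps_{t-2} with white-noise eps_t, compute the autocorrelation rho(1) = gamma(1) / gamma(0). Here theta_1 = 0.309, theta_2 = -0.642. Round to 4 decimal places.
\rho(1) = 0.0734

For an MA(q) process with theta_0 = 1, the autocovariance is
  gamma(k) = sigma^2 * sum_{i=0..q-k} theta_i * theta_{i+k},
and rho(k) = gamma(k) / gamma(0). Sigma^2 cancels.
  numerator   = (1)*(0.309) + (0.309)*(-0.642) = 0.110622.
  denominator = (1)^2 + (0.309)^2 + (-0.642)^2 = 1.507645.
  rho(1) = 0.110622 / 1.507645 = 0.0734.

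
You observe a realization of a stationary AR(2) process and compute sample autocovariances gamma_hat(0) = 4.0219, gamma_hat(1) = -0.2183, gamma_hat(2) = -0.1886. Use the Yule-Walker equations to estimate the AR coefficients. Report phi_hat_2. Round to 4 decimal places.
\hat\phi_{2} = -0.0500

The Yule-Walker equations for an AR(p) process read, in matrix form,
  Gamma_p phi = r_p,   with   (Gamma_p)_{ij} = gamma(|i - j|),
                       (r_p)_i = gamma(i),   i,j = 1..p.
Substitute the sample gammas (Toeplitz matrix and right-hand side of size 2):
  Gamma_p = [[4.0219, -0.2183], [-0.2183, 4.0219]]
  r_p     = [-0.2183, -0.1886]
Written out:
  4.0219 phi_1 - 0.2183 phi_2 = -0.2183
  -0.2183 phi_1 + 4.0219 phi_2 = -0.1886
Solve by Cramer's rule:
  det = gamma(0)^2 - gamma(1)^2 = (4.0219)^2 - (-0.2183)^2 = 16.17567961 - 0.04765489 = 16.12802472
  phi_hat_1 = [gamma(1) gamma(0) - gamma(1) gamma(2)] / det = [(-0.2183)(4.0219) - (-0.2183)(-0.1886)] / 16.12802472 = -0.91915215 / 16.12802472 = -0.057
  phi_hat_2 = [gamma(0) gamma(2) - gamma(1)^2] / det = [(4.0219)(-0.1886) - (-0.2183)^2] / 16.12802472 = -0.80618523 / 16.12802472 = -0.05
So phi_hat = [-0.0570, -0.0500].
Therefore phi_hat_2 = -0.0500.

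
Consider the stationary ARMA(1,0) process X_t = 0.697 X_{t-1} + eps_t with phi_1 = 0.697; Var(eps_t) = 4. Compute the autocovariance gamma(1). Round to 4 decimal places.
\gamma(1) = 5.4221

Multiply the model equation by X_{t-k} and take expectations. With theta_0 = psi_0 = 1 and psi_j the MA(infinity) weights, this gives
  gamma(k) - sum_i phi_i gamma(k-i) = c_k,
  c_k = sigma^2 * sum_{j=k..q} theta_j psi_{j-k}   (c_k = 0 for k > q),
using gamma(-m) = gamma(m).
Pure AR (q = 0): c_0 = sigma^2 = 4, c_k = 0 for k >= 1.
Equations for k = 0 and k = 1 (AR order 1):
  gamma(0) = phi_1 gamma(1) + c_0
  gamma(1) = phi_1 gamma(0) + c_1
Substituting the second into the first: gamma(0) (1 - phi_1^2) = c_0 + phi_1 c_1, so
  gamma(0) = c_0 / (1 - phi_1^2) = 4 / (1 - (0.697)^2) = 4 / 0.514191 = 7.77921.
  gamma(1) = phi_1 gamma(0) = (0.697)(7.77921) = 5.42211.
Therefore gamma(1) = 5.4221 (to 4 decimal places).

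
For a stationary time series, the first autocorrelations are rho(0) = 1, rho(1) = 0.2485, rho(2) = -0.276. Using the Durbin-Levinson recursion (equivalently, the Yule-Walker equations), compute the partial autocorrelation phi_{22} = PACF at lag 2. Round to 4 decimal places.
\phi_{22} = -0.3600

The PACF at lag k is phi_{kk}, the last component of the solution
to the Yule-Walker system G_k phi = r_k where
  (G_k)_{ij} = rho(|i - j|), (r_k)_i = rho(i), i,j = 1..k.
Equivalently, Durbin-Levinson gives phi_{kk} iteratively:
  phi_{11} = rho(1)
  phi_{kk} = [rho(k) - sum_{j=1..k-1} phi_{k-1,j} rho(k-j)]
            / [1 - sum_{j=1..k-1} phi_{k-1,j} rho(j)],
  phi_{k,j} = phi_{k-1,j} - phi_{kk} phi_{k-1,k-j},  j = 1..k-1.
Step k = 1:
  phi_11 = rho(1) = 0.2485.
Step k = 2:
  phi_22 = [rho(2) - phi_11 rho(1)] / [1 - phi_11 rho(1)] = [-0.276 - (0.2485)(0.2485)] / [1 - (0.2485)(0.2485)]
         = -0.33775225 / 0.93824775 = -0.36.
Therefore phi_{22} = -0.3600.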